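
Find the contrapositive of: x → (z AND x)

Contrapositive: NOT (z AND x) → NOT x
Note: A statement and its contrapositive are logically equivalent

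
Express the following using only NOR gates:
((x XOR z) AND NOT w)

((((((x NOR z) NOR (x NOR z)) NOR ((x NOR z) NOR (x NOR z))) NOR ((((x NOR x) NOR (z NOR z)) NOR ((x NOR x) NOR (z NOR z))) NOR (((x NOR x) NOR (z NOR z)) NOR ((x NOR x) NOR (z NOR z))))) NOR ((((x NOR z) NOR (x NOR z)) NOR ((x NOR z) NOR (x NOR z))) NOR ((((x NOR x) NOR (z NOR z)) NOR ((x NOR x) NOR (z NOR z))) NOR (((x NOR x) NOR (z NOR z)) NOR ((x NOR x) NOR (z NOR z)))))) NOR ((w NOR w) NOR (w NOR w)))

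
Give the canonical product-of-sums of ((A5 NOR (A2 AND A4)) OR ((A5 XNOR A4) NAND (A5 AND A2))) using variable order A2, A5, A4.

ΠM(7) = (NOT A2 OR NOT A5 OR NOT A4)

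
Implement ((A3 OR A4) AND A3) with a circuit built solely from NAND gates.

((((A3 NAND A3) NAND (A4 NAND A4)) NAND A3) NAND (((A3 NAND A3) NAND (A4 NAND A4)) NAND A3))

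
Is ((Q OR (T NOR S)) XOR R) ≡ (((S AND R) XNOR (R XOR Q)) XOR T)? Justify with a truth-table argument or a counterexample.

No. Counterexample: with S=0, T=0, Q=1, R=0, Expression 1 = 1 but Expression 2 = 0.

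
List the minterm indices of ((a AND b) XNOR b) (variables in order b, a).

Σm(0, 1, 3) = (NOT b AND NOT a) OR (NOT b AND a) OR (b AND a)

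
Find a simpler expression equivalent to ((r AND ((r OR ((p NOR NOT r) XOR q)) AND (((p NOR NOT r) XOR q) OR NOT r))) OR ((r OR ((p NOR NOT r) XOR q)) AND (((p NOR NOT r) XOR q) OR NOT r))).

By absorption (E OR (E AND v) = E) then distribution ((E OR v) AND (E OR NOT v) = E):
= ((p NOR NOT r) XOR q)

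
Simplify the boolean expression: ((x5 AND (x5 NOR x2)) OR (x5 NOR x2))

By absorption (E OR (E AND v) = E):
= (x5 NOR x2)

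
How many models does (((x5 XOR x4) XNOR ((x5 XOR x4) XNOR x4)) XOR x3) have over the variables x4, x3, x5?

Satisfying assignments: (0,1,0), (0,1,1), (1,0,0), (1,0,1)
Count: 4 out of 8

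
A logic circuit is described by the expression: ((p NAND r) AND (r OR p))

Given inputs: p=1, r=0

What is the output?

Substituting: ((1 NAND 0) AND (0 OR 1))
= 1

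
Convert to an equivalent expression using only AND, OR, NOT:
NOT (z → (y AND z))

z AND NOT (y AND z)
(Negated implication: NOT(A → B) = A AND NOT B)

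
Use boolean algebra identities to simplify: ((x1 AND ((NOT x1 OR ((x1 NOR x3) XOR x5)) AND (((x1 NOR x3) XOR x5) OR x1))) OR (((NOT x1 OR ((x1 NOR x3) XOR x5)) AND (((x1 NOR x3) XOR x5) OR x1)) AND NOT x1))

By distribution ((E AND v) OR (E AND NOT v) = E) then distribution ((E OR v) AND (E OR NOT v) = E):
= ((x1 NOR x3) XOR x5)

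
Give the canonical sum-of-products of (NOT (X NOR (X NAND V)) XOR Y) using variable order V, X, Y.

Σm(0, 2, 4, 6) = (NOT V AND NOT X AND NOT Y) OR (NOT V AND X AND NOT Y) OR (V AND NOT X AND NOT Y) OR (V AND X AND NOT Y)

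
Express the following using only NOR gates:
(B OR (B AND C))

((B NOR ((B NOR B) NOR (C NOR C))) NOR (B NOR ((B NOR B) NOR (C NOR C))))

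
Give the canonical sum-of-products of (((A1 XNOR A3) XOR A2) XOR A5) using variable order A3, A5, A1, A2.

Σm(0, 3, 5, 6, 9, 10, 12, 15) = (NOT A3 AND NOT A5 AND NOT A1 AND NOT A2) OR (NOT A3 AND NOT A5 AND A1 AND A2) OR (NOT A3 AND A5 AND NOT A1 AND A2) OR (NOT A3 AND A5 AND A1 AND NOT A2) OR (A3 AND NOT A5 AND NOT A1 AND A2) OR (A3 AND NOT A5 AND A1 AND NOT A2) OR (A3 AND A5 AND NOT A1 AND NOT A2) OR (A3 AND A5 AND A1 AND A2)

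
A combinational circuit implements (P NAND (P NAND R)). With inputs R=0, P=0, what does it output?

Substituting: (0 NAND (0 NAND 0))
= 1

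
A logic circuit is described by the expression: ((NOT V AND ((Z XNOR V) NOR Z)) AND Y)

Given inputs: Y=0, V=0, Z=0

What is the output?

Substituting: ((NOT 0 AND ((0 XNOR 0) NOR 0)) AND 0)
= 0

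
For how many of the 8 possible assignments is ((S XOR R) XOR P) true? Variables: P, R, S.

Satisfying assignments: (0,0,1), (0,1,0), (1,0,0), (1,1,1)
Count: 4 out of 8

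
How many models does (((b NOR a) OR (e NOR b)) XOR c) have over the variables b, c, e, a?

Satisfying assignments: (0,0,0,0), (0,0,0,1), (0,0,1,0), (0,1,1,1), (1,1,0,0), (1,1,0,1), (1,1,1,0), (1,1,1,1)
Count: 8 out of 16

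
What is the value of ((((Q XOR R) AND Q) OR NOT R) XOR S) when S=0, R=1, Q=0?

Substituting: ((((0 XOR 1) AND 0) OR NOT 1) XOR 0)
= 0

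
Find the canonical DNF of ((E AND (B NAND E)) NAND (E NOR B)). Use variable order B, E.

(NOT B AND NOT E) OR (NOT B AND E) OR (B AND NOT E) OR (B AND E)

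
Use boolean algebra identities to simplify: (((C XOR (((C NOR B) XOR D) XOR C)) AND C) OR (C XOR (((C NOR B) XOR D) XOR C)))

By absorption (E OR (E AND v) = E) then XOR self-cancellation ((E XOR v) XOR v = E):
= ((C NOR B) XOR D)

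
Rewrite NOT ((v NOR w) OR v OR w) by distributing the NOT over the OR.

NOT (v NOR w) AND NOT v AND NOT w
De Morgan's: NOT(OR of terms) = AND of negations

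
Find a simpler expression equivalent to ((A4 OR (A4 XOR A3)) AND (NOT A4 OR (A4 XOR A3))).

By distribution ((E OR v) AND (E OR NOT v) = E):
= (A4 XOR A3)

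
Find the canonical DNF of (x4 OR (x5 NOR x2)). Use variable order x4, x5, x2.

(NOT x4 AND NOT x5 AND NOT x2) OR (x4 AND NOT x5 AND NOT x2) OR (x4 AND NOT x5 AND x2) OR (x4 AND x5 AND NOT x2) OR (x4 AND x5 AND x2)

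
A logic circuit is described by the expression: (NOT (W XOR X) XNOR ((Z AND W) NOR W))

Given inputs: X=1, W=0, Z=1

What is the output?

Substituting: (NOT (0 XOR 1) XNOR ((1 AND 0) NOR 0))
= 0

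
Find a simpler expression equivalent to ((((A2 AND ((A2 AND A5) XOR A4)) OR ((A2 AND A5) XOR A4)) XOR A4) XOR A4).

By XOR self-cancellation ((E XOR v) XOR v = E) then absorption (E OR (E AND v) = E):
= ((A2 AND A5) XOR A4)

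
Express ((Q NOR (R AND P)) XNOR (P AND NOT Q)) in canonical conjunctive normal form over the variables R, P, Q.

(R OR P OR Q) AND (NOT R OR P OR Q) AND (NOT R OR NOT P OR Q)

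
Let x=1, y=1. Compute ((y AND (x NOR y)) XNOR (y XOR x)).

Substituting: ((1 AND (1 NOR 1)) XNOR (1 XOR 1))
= 1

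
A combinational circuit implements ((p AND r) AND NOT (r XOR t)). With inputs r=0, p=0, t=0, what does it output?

Substituting: ((0 AND 0) AND NOT (0 XOR 0))
= 0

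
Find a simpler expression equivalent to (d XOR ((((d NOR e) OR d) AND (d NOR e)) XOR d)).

By XOR self-cancellation ((E XOR v) XOR v = E) then absorption (E AND (E OR v) = E):
= (d NOR e)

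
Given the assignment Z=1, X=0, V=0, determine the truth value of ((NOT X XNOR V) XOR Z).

Substituting: ((NOT 0 XNOR 0) XOR 1)
= 1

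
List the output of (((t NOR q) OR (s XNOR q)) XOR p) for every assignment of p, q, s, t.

p | q | s | t | Output
----------------------
0 | 0 | 0 | 0 | 1
0 | 0 | 0 | 1 | 1
0 | 0 | 1 | 0 | 1
0 | 0 | 1 | 1 | 0
0 | 1 | 0 | 0 | 0
0 | 1 | 0 | 1 | 0
0 | 1 | 1 | 0 | 1
0 | 1 | 1 | 1 | 1
1 | 0 | 0 | 0 | 0
1 | 0 | 0 | 1 | 0
1 | 0 | 1 | 0 | 0
1 | 0 | 1 | 1 | 1
1 | 1 | 0 | 0 | 1
1 | 1 | 0 | 1 | 1
1 | 1 | 1 | 0 | 0
1 | 1 | 1 | 1 | 0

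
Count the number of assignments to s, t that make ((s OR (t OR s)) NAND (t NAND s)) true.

Satisfying assignments: (0,0), (1,1)
Count: 2 out of 4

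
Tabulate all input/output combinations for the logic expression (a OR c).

c | a | Output
--------------
0 | 0 | 0
0 | 1 | 1
1 | 0 | 1
1 | 1 | 1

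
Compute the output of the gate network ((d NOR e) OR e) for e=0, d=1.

Substituting: ((1 NOR 0) OR 0)
= 0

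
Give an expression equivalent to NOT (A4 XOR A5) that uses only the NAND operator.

(((A4 NAND (A4 NAND A5)) NAND (A5 NAND (A4 NAND A5))) NAND ((A4 NAND (A4 NAND A5)) NAND (A5 NAND (A4 NAND A5))))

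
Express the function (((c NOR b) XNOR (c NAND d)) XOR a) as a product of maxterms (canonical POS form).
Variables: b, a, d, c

ΠM(1, 4, 6, 7, 8, 9, 10, 15) = (b OR a OR d OR NOT c) AND (b OR NOT a OR d OR c) AND (b OR NOT a OR NOT d OR c) AND (b OR NOT a OR NOT d OR NOT c) AND (NOT b OR a OR d OR c) AND (NOT b OR a OR d OR NOT c) AND (NOT b OR a OR NOT d OR c) AND (NOT b OR NOT a OR NOT d OR NOT c)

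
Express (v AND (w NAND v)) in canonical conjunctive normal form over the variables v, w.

(v OR w) AND (v OR NOT w) AND (NOT v OR NOT w)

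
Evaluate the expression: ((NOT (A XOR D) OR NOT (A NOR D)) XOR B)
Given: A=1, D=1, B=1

Substituting: ((NOT (1 XOR 1) OR NOT (1 NOR 1)) XOR 1)
= 0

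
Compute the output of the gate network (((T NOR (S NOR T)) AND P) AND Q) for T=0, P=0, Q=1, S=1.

Substituting: (((0 NOR (1 NOR 0)) AND 0) AND 1)
= 0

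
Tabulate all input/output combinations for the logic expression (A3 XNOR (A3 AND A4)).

A4 | A3 | Output
----------------
0 | 0 | 1
0 | 1 | 0
1 | 0 | 1
1 | 1 | 1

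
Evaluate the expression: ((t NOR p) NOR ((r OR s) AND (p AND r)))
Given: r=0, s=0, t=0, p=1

Substituting: ((0 NOR 1) NOR ((0 OR 0) AND (1 AND 0)))
= 1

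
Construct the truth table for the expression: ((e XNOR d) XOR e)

e | d | Output
--------------
0 | 0 | 1
0 | 1 | 0
1 | 0 | 1
1 | 1 | 0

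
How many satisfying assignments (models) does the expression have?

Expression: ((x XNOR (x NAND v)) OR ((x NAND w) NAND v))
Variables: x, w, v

Satisfying assignments: (0,0,0), (0,1,0), (1,0,0), (1,1,0), (1,1,1)
Count: 5 out of 8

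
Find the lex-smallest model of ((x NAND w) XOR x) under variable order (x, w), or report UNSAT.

x=0, w=0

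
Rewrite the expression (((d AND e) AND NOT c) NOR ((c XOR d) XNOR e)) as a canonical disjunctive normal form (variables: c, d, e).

(NOT c AND NOT d AND e) OR (NOT c AND d AND NOT e) OR (c AND NOT d AND NOT e) OR (c AND d AND e)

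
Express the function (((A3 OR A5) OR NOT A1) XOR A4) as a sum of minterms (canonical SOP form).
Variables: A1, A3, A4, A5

Σm(0, 1, 4, 5, 9, 10, 12, 13) = (NOT A1 AND NOT A3 AND NOT A4 AND NOT A5) OR (NOT A1 AND NOT A3 AND NOT A4 AND A5) OR (NOT A1 AND A3 AND NOT A4 AND NOT A5) OR (NOT A1 AND A3 AND NOT A4 AND A5) OR (A1 AND NOT A3 AND NOT A4 AND A5) OR (A1 AND NOT A3 AND A4 AND NOT A5) OR (A1 AND A3 AND NOT A4 AND NOT A5) OR (A1 AND A3 AND NOT A4 AND A5)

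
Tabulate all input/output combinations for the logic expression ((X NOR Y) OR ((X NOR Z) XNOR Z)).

Z | X | Y | Output
------------------
0 | 0 | 0 | 1
0 | 0 | 1 | 0
0 | 1 | 0 | 1
0 | 1 | 1 | 1
1 | 0 | 0 | 1
1 | 0 | 1 | 0
1 | 1 | 0 | 0
1 | 1 | 1 | 0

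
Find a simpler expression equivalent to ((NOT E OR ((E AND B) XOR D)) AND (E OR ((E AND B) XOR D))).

By distribution ((E OR v) AND (E OR NOT v) = E):
= ((E AND B) XOR D)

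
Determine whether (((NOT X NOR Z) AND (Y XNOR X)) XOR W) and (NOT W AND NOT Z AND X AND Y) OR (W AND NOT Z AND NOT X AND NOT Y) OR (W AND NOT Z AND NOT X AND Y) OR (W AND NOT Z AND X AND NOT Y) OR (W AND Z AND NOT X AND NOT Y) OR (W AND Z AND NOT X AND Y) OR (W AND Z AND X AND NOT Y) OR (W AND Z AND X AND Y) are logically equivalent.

Yes, they are equivalent — the two output columns agree on all 16 assignments:
W | Z | X | Y | Expression 1 | Expression 2
-------------------------------------------
0 | 0 | 0 | 0 | 0 | 0
0 | 0 | 0 | 1 | 0 | 0
0 | 0 | 1 | 0 | 0 | 0
0 | 0 | 1 | 1 | 1 | 1
0 | 1 | 0 | 0 | 0 | 0
0 | 1 | 0 | 1 | 0 | 0
0 | 1 | 1 | 0 | 0 | 0
0 | 1 | 1 | 1 | 0 | 0
1 | 0 | 0 | 0 | 1 | 1
1 | 0 | 0 | 1 | 1 | 1
1 | 0 | 1 | 0 | 1 | 1
1 | 0 | 1 | 1 | 0 | 0
1 | 1 | 0 | 0 | 1 | 1
1 | 1 | 0 | 1 | 1 | 1
1 | 1 | 1 | 0 | 1 | 1
1 | 1 | 1 | 1 | 1 | 1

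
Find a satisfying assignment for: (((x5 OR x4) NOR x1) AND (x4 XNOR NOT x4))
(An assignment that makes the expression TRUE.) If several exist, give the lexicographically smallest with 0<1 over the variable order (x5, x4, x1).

UNSATISFIABLE - no assignment makes this expression true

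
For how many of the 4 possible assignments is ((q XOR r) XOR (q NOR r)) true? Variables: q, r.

Satisfying assignments: (0,0), (0,1), (1,0)
Count: 3 out of 4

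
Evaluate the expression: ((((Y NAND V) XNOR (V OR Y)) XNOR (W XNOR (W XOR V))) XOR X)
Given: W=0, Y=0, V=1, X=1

Substituting: ((((0 NAND 1) XNOR (1 OR 0)) XNOR (0 XNOR (0 XOR 1))) XOR 1)
= 1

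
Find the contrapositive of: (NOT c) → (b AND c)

Contrapositive: NOT (b AND c) → c
Note: A statement and its contrapositive are logically equivalent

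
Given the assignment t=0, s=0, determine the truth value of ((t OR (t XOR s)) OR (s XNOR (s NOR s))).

Substituting: ((0 OR (0 XOR 0)) OR (0 XNOR (0 NOR 0)))
= 0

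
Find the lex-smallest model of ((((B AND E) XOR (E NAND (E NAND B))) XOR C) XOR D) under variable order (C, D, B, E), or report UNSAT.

C=0, D=0, B=0, E=0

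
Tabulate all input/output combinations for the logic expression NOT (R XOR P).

R | P | Output
--------------
0 | 0 | 1
0 | 1 | 0
1 | 0 | 0
1 | 1 | 1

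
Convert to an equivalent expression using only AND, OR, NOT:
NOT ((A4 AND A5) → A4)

(A4 AND A5) AND NOT A4
(Negated implication: NOT(A → B) = A AND NOT B)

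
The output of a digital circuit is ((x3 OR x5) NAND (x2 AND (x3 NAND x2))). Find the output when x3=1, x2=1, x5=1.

Substituting: ((1 OR 1) NAND (1 AND (1 NAND 1)))
= 1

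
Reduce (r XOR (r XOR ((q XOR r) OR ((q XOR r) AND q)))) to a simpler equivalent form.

By XOR self-cancellation ((E XOR v) XOR v = E) then absorption (E OR (E AND v) = E):
= (q XOR r)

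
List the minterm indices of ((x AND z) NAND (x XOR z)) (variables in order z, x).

Σm(0, 1, 2, 3) = (NOT z AND NOT x) OR (NOT z AND x) OR (z AND NOT x) OR (z AND x)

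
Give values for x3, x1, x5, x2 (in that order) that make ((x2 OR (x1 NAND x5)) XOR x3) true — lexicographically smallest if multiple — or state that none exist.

x3=0, x1=0, x5=0, x2=0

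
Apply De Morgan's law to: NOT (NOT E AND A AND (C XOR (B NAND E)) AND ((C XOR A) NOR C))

E OR NOT A OR NOT (C XOR (B NAND E)) OR NOT ((C XOR A) NOR C)
De Morgan's: NOT(AND of terms) = OR of negations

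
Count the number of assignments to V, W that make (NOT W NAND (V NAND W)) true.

Satisfying assignments: (0,1), (1,1)
Count: 2 out of 4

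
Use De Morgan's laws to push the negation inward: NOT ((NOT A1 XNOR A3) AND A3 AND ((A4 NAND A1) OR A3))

NOT (NOT A1 XNOR A3) OR NOT A3 OR NOT ((A4 NAND A1) OR A3)
De Morgan's: NOT(AND of terms) = OR of negations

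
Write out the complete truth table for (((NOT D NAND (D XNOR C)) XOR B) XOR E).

D | B | E | C | Output
----------------------
0 | 0 | 0 | 0 | 0
0 | 0 | 0 | 1 | 1
0 | 0 | 1 | 0 | 1
0 | 0 | 1 | 1 | 0
0 | 1 | 0 | 0 | 1
0 | 1 | 0 | 1 | 0
0 | 1 | 1 | 0 | 0
0 | 1 | 1 | 1 | 1
1 | 0 | 0 | 0 | 1
1 | 0 | 0 | 1 | 1
1 | 0 | 1 | 0 | 0
1 | 0 | 1 | 1 | 0
1 | 1 | 0 | 0 | 0
1 | 1 | 0 | 1 | 0
1 | 1 | 1 | 0 | 1
1 | 1 | 1 | 1 | 1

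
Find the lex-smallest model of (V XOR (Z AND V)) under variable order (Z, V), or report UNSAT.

Z=0, V=1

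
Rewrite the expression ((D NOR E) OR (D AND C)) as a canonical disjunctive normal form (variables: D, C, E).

(NOT D AND NOT C AND NOT E) OR (NOT D AND C AND NOT E) OR (D AND C AND NOT E) OR (D AND C AND E)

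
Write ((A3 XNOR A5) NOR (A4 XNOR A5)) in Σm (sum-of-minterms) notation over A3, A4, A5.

Σm(1, 6) = (NOT A3 AND NOT A4 AND A5) OR (A3 AND A4 AND NOT A5)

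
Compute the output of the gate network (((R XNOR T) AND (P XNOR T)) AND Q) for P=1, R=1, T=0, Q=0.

Substituting: (((1 XNOR 0) AND (1 XNOR 0)) AND 0)
= 0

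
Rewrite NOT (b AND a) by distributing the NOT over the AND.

NOT b OR NOT a
De Morgan's: NOT(AND of terms) = OR of negations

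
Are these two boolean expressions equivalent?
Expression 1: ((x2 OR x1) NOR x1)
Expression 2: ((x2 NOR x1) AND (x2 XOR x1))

No. Counterexample: with x1=0, x2=0, Expression 1 = 1 but Expression 2 = 0.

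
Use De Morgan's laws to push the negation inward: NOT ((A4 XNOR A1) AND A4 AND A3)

NOT (A4 XNOR A1) OR NOT A4 OR NOT A3
De Morgan's: NOT(AND of terms) = OR of negations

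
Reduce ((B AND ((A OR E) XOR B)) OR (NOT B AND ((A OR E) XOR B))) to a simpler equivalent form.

By distribution ((E AND v) OR (E AND NOT v) = E):
= ((A OR E) XOR B)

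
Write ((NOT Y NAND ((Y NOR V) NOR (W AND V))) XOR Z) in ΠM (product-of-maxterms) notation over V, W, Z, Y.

ΠM(2, 3, 6, 7, 8, 11, 14, 15) = (V OR W OR NOT Z OR Y) AND (V OR W OR NOT Z OR NOT Y) AND (V OR NOT W OR NOT Z OR Y) AND (V OR NOT W OR NOT Z OR NOT Y) AND (NOT V OR W OR Z OR Y) AND (NOT V OR W OR NOT Z OR NOT Y) AND (NOT V OR NOT W OR NOT Z OR Y) AND (NOT V OR NOT W OR NOT Z OR NOT Y)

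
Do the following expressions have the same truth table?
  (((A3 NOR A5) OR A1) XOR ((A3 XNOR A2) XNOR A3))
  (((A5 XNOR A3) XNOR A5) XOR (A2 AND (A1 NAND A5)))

No. Counterexample: with A2=0, A3=0, A5=0, A1=0, Expression 1 = 1 but Expression 2 = 0.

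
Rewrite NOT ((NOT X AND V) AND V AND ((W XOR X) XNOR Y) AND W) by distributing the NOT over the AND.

NOT (NOT X AND V) OR NOT V OR NOT ((W XOR X) XNOR Y) OR NOT W
De Morgan's: NOT(AND of terms) = OR of negations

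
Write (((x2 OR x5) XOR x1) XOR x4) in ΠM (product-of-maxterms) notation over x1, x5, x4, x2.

ΠM(0, 3, 6, 7, 9, 10, 12, 13) = (x1 OR x5 OR x4 OR x2) AND (x1 OR x5 OR NOT x4 OR NOT x2) AND (x1 OR NOT x5 OR NOT x4 OR x2) AND (x1 OR NOT x5 OR NOT x4 OR NOT x2) AND (NOT x1 OR x5 OR x4 OR NOT x2) AND (NOT x1 OR x5 OR NOT x4 OR x2) AND (NOT x1 OR NOT x5 OR x4 OR x2) AND (NOT x1 OR NOT x5 OR x4 OR NOT x2)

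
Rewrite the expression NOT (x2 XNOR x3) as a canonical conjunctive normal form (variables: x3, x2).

(x3 OR x2) AND (NOT x3 OR NOT x2)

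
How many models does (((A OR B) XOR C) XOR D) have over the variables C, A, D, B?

Satisfying assignments: (0,0,0,1), (0,0,1,0), (0,1,0,0), (0,1,0,1), (1,0,0,0), (1,0,1,1), (1,1,1,0), (1,1,1,1)
Count: 8 out of 16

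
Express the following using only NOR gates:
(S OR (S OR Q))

((S NOR ((S NOR Q) NOR (S NOR Q))) NOR (S NOR ((S NOR Q) NOR (S NOR Q))))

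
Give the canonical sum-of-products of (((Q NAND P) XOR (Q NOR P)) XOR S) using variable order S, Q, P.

Σm(1, 2, 4, 7) = (NOT S AND NOT Q AND P) OR (NOT S AND Q AND NOT P) OR (S AND NOT Q AND NOT P) OR (S AND Q AND P)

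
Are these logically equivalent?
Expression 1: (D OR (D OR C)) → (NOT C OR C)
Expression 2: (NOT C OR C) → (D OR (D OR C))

No, Converse is not equivalent to original (counterexample: C=0, D=0)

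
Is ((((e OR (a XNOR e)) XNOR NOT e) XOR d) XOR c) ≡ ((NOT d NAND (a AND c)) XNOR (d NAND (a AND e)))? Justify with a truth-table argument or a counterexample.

No. Counterexample: with d=0, e=0, c=0, a=1, Expression 1 = 0 but Expression 2 = 1.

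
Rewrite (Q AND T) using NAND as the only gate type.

((Q NAND T) NAND (Q NAND T))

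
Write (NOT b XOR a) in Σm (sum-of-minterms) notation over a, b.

Σm(0, 3) = (NOT a AND NOT b) OR (a AND b)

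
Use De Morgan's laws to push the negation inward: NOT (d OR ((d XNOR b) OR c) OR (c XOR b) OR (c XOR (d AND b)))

NOT d AND NOT ((d XNOR b) OR c) AND NOT (c XOR b) AND NOT (c XOR (d AND b))
De Morgan's: NOT(OR of terms) = AND of negations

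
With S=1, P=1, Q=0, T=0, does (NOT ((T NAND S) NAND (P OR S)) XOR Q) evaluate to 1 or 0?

Substituting: (NOT ((0 NAND 1) NAND (1 OR 1)) XOR 0)
= 1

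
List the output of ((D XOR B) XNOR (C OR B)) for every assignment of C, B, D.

C | B | D | Output
------------------
0 | 0 | 0 | 1
0 | 0 | 1 | 0
0 | 1 | 0 | 1
0 | 1 | 1 | 0
1 | 0 | 0 | 0
1 | 0 | 1 | 1
1 | 1 | 0 | 1
1 | 1 | 1 | 0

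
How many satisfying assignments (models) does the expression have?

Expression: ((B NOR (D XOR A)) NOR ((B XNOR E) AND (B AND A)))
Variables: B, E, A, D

Satisfying assignments: (0,0,0,1), (0,0,1,0), (0,1,0,1), (0,1,1,0), (1,0,0,0), (1,0,0,1), (1,0,1,0), (1,0,1,1), (1,1,0,0), (1,1,0,1)
Count: 10 out of 16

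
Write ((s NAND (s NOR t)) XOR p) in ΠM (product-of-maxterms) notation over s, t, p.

ΠM(1, 3, 5, 7) = (s OR t OR NOT p) AND (s OR NOT t OR NOT p) AND (NOT s OR t OR NOT p) AND (NOT s OR NOT t OR NOT p)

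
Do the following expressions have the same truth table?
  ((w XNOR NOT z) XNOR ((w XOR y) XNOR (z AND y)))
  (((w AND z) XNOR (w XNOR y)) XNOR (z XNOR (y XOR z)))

No. Counterexample: with y=0, z=0, w=1, Expression 1 = 0 but Expression 2 = 1.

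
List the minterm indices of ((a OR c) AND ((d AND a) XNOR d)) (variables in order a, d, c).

Σm(1, 4, 5, 6, 7) = (NOT a AND NOT d AND c) OR (a AND NOT d AND NOT c) OR (a AND NOT d AND c) OR (a AND d AND NOT c) OR (a AND d AND c)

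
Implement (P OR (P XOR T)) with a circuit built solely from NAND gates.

((P NAND P) NAND (((P NAND (P NAND T)) NAND (T NAND (P NAND T))) NAND ((P NAND (P NAND T)) NAND (T NAND (P NAND T)))))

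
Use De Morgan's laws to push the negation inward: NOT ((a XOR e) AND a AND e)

NOT (a XOR e) OR NOT a OR NOT e
De Morgan's: NOT(AND of terms) = OR of negations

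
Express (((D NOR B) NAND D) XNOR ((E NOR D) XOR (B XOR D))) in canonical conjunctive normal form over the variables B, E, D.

(B OR NOT E OR D) AND (NOT B OR E OR D) AND (NOT B OR E OR NOT D) AND (NOT B OR NOT E OR NOT D)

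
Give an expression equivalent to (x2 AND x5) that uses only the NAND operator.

((x2 NAND x5) NAND (x2 NAND x5))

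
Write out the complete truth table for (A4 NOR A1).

A1 | A4 | Output
----------------
0 | 0 | 1
0 | 1 | 0
1 | 0 | 0
1 | 1 | 0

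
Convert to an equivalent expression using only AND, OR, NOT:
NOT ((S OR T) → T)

(S OR T) AND NOT T
(Negated implication: NOT(A → B) = A AND NOT B)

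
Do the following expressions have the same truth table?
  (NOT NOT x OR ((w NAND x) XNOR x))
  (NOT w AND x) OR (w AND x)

Yes, they are equivalent — the two output columns agree on all 4 assignments:
w | x | Expression 1 | Expression 2
-----------------------------------
0 | 0 | 0 | 0
0 | 1 | 1 | 1
1 | 0 | 0 | 0
1 | 1 | 1 | 1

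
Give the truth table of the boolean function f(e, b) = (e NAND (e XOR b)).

e | b | Output
--------------
0 | 0 | 1
0 | 1 | 1
1 | 0 | 0
1 | 1 | 1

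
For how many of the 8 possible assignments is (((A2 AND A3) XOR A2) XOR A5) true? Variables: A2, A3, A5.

Satisfying assignments: (0,0,1), (0,1,1), (1,0,0), (1,1,1)
Count: 4 out of 8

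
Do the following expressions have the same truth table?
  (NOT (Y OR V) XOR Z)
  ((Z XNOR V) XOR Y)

No. Counterexample: with V=1, Y=1, Z=0, Expression 1 = 0 but Expression 2 = 1.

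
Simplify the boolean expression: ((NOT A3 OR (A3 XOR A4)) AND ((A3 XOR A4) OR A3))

By distribution ((E OR v) AND (E OR NOT v) = E):
= (A3 XOR A4)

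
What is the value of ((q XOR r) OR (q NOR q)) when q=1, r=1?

Substituting: ((1 XOR 1) OR (1 NOR 1))
= 0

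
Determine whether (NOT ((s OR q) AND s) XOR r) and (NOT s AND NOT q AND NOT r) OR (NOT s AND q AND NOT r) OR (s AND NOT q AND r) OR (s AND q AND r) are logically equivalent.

Yes, they are equivalent — the two output columns agree on all 8 assignments:
s | q | r | Expression 1 | Expression 2
---------------------------------------
0 | 0 | 0 | 1 | 1
0 | 0 | 1 | 0 | 0
0 | 1 | 0 | 1 | 1
0 | 1 | 1 | 0 | 0
1 | 0 | 0 | 0 | 0
1 | 0 | 1 | 1 | 1
1 | 1 | 0 | 0 | 0
1 | 1 | 1 | 1 | 1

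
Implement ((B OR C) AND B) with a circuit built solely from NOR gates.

((((B NOR C) NOR (B NOR C)) NOR ((B NOR C) NOR (B NOR C))) NOR (B NOR B))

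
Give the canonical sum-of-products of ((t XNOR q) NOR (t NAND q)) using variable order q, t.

Σm() = FALSE (no minterms)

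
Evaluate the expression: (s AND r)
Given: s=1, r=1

Substituting: (1 AND 1)
= 1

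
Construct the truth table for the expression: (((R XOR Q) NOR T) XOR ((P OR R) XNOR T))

P | Q | T | R | Output
----------------------
0 | 0 | 0 | 0 | 0
0 | 0 | 0 | 1 | 0
0 | 0 | 1 | 0 | 0
0 | 0 | 1 | 1 | 1
0 | 1 | 0 | 0 | 1
0 | 1 | 0 | 1 | 1
0 | 1 | 1 | 0 | 0
0 | 1 | 1 | 1 | 1
1 | 0 | 0 | 0 | 1
1 | 0 | 0 | 1 | 0
1 | 0 | 1 | 0 | 1
1 | 0 | 1 | 1 | 1
1 | 1 | 0 | 0 | 0
1 | 1 | 0 | 1 | 1
1 | 1 | 1 | 0 | 1
1 | 1 | 1 | 1 | 1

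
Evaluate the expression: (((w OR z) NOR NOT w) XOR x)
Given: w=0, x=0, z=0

Substituting: (((0 OR 0) NOR NOT 0) XOR 0)
= 0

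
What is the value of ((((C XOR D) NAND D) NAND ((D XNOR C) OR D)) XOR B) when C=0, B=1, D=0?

Substituting: ((((0 XOR 0) NAND 0) NAND ((0 XNOR 0) OR 0)) XOR 1)
= 1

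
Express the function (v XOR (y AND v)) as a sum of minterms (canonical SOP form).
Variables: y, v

Σm(1) = (NOT y AND v)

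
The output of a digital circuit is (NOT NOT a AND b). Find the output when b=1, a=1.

Substituting: (NOT NOT 1 AND 1)
= 1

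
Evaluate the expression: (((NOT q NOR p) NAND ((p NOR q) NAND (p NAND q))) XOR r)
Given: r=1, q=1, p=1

Substituting: (((NOT 1 NOR 1) NAND ((1 NOR 1) NAND (1 NAND 1))) XOR 1)
= 0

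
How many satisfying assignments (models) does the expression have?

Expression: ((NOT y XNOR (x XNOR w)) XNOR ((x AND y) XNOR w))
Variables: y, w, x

Satisfying assignments: (0,0,0), (0,1,0)
Count: 2 out of 8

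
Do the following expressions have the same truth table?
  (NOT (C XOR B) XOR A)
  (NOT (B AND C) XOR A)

No. Counterexample: with C=0, A=0, B=1, Expression 1 = 0 but Expression 2 = 1.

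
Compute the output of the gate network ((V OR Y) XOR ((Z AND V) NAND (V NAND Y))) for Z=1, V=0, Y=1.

Substituting: ((0 OR 1) XOR ((1 AND 0) NAND (0 NAND 1)))
= 0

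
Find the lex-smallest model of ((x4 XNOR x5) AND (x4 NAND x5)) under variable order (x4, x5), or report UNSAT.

x4=0, x5=0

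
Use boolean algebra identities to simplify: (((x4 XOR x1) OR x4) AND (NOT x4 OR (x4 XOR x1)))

By distribution ((E OR v) AND (E OR NOT v) = E):
= (x4 XOR x1)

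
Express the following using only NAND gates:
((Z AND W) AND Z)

((((Z NAND W) NAND (Z NAND W)) NAND Z) NAND (((Z NAND W) NAND (Z NAND W)) NAND Z))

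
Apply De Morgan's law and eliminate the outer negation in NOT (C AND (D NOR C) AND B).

NOT C OR NOT (D NOR C) OR NOT B
De Morgan's: NOT(AND of terms) = OR of negations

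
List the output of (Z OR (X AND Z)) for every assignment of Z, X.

Z | X | Output
--------------
0 | 0 | 0
0 | 1 | 0
1 | 0 | 1
1 | 1 | 1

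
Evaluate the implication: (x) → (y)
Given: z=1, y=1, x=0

Antecedent (x) = 0; consequent (y) = 1.
0 → 1 = 1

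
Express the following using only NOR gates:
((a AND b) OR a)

((((a NOR a) NOR (b NOR b)) NOR a) NOR (((a NOR a) NOR (b NOR b)) NOR a))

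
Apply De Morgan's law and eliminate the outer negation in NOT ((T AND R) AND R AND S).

NOT (T AND R) OR NOT R OR NOT S
De Morgan's: NOT(AND of terms) = OR of negations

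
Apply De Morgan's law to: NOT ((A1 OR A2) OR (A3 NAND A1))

NOT (A1 OR A2) AND NOT (A3 NAND A1)
De Morgan's: NOT(OR of terms) = AND of negations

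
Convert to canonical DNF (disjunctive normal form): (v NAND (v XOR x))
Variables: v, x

(NOT v AND NOT x) OR (NOT v AND x) OR (v AND x)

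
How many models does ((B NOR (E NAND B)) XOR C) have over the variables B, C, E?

Satisfying assignments: (0,1,0), (0,1,1), (1,1,0), (1,1,1)
Count: 4 out of 8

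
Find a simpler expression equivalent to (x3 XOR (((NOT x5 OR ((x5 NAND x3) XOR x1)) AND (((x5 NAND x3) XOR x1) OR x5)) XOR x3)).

By XOR self-cancellation ((E XOR v) XOR v = E) then distribution ((E OR v) AND (E OR NOT v) = E):
= ((x5 NAND x3) XOR x1)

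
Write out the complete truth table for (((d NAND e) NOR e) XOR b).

b | d | e | Output
------------------
0 | 0 | 0 | 0
0 | 0 | 1 | 0
0 | 1 | 0 | 0
0 | 1 | 1 | 0
1 | 0 | 0 | 1
1 | 0 | 1 | 1
1 | 1 | 0 | 1
1 | 1 | 1 | 1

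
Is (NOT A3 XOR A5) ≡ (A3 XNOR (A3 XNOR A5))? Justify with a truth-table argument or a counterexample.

No. Counterexample: with A3=0, A5=0, Expression 1 = 1 but Expression 2 = 0.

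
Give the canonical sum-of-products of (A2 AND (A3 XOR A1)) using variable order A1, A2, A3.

Σm(3, 6) = (NOT A1 AND A2 AND A3) OR (A1 AND A2 AND NOT A3)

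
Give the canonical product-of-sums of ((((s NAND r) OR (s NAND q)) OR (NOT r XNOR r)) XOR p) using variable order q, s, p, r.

ΠM(2, 3, 6, 7, 10, 11, 13, 14) = (q OR s OR NOT p OR r) AND (q OR s OR NOT p OR NOT r) AND (q OR NOT s OR NOT p OR r) AND (q OR NOT s OR NOT p OR NOT r) AND (NOT q OR s OR NOT p OR r) AND (NOT q OR s OR NOT p OR NOT r) AND (NOT q OR NOT s OR p OR NOT r) AND (NOT q OR NOT s OR NOT p OR r)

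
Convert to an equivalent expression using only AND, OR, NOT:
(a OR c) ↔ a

((a OR c) AND a) OR (NOT (a OR c) AND NOT a)
(Biconditional = both true or both false)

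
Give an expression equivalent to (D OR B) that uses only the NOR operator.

((D NOR B) NOR (D NOR B))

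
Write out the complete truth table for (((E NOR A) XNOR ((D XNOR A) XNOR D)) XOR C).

C | D | A | E | Output
----------------------
0 | 0 | 0 | 0 | 0
0 | 0 | 0 | 1 | 1
0 | 0 | 1 | 0 | 0
0 | 0 | 1 | 1 | 0
0 | 1 | 0 | 0 | 0
0 | 1 | 0 | 1 | 1
0 | 1 | 1 | 0 | 0
0 | 1 | 1 | 1 | 0
1 | 0 | 0 | 0 | 1
1 | 0 | 0 | 1 | 0
1 | 0 | 1 | 0 | 1
1 | 0 | 1 | 1 | 1
1 | 1 | 0 | 0 | 1
1 | 1 | 0 | 1 | 0
1 | 1 | 1 | 0 | 1
1 | 1 | 1 | 1 | 1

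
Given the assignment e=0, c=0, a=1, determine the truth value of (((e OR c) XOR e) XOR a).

Substituting: (((0 OR 0) XOR 0) XOR 1)
= 1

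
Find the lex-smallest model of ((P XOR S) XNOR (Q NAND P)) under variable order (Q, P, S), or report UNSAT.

Q=0, P=0, S=1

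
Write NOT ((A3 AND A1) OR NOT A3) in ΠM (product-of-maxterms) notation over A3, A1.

ΠM(0, 1, 3) = (A3 OR A1) AND (A3 OR NOT A1) AND (NOT A3 OR NOT A1)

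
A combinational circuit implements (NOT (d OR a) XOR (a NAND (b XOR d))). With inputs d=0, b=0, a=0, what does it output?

Substituting: (NOT (0 OR 0) XOR (0 NAND (0 XOR 0)))
= 0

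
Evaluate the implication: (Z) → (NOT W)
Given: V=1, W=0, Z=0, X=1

Antecedent (Z) = 0; consequent (NOT W) = 1.
0 → 1 = 1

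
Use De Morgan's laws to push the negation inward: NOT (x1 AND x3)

NOT x1 OR NOT x3
De Morgan's: NOT(AND of terms) = OR of negations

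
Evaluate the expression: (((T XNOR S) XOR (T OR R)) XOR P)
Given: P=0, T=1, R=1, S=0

Substituting: (((1 XNOR 0) XOR (1 OR 1)) XOR 0)
= 1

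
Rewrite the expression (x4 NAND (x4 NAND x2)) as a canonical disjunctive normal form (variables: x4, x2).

(NOT x4 AND NOT x2) OR (NOT x4 AND x2) OR (x4 AND x2)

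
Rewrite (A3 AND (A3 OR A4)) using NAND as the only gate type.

((A3 NAND ((A3 NAND A3) NAND (A4 NAND A4))) NAND (A3 NAND ((A3 NAND A3) NAND (A4 NAND A4))))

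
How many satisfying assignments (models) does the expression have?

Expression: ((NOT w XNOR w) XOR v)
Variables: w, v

Satisfying assignments: (0,1), (1,1)
Count: 2 out of 4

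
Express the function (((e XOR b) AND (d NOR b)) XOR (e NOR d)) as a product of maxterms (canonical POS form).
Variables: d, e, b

ΠM(3, 4, 5, 6, 7) = (d OR NOT e OR NOT b) AND (NOT d OR e OR b) AND (NOT d OR e OR NOT b) AND (NOT d OR NOT e OR b) AND (NOT d OR NOT e OR NOT b)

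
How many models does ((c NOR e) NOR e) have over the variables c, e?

Satisfying assignments: (1,0)
Count: 1 out of 4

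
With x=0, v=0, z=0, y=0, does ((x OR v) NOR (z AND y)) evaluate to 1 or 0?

Substituting: ((0 OR 0) NOR (0 AND 0))
= 1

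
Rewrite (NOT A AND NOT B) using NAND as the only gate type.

(((A NAND A) NAND (B NAND B)) NAND ((A NAND A) NAND (B NAND B)))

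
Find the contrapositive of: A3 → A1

Contrapositive: NOT A1 → NOT A3
Note: A statement and its contrapositive are logically equivalent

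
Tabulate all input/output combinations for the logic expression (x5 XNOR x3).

x3 | x5 | Output
----------------
0 | 0 | 1
0 | 1 | 0
1 | 0 | 0
1 | 1 | 1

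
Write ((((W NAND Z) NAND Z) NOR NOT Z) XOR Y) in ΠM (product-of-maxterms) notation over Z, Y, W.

ΠM(0, 1, 5, 6) = (Z OR Y OR W) AND (Z OR Y OR NOT W) AND (NOT Z OR Y OR NOT W) AND (NOT Z OR NOT Y OR W)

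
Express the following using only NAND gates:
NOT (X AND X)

(((X NAND X) NAND (X NAND X)) NAND ((X NAND X) NAND (X NAND X)))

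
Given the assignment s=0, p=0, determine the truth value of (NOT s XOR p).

Substituting: (NOT 0 XOR 0)
= 1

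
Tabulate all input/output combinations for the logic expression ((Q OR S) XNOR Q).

Q | S | Output
--------------
0 | 0 | 1
0 | 1 | 0
1 | 0 | 1
1 | 1 | 1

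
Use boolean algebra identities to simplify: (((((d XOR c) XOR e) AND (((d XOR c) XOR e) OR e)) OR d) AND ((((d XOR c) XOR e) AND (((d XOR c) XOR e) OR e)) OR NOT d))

By distribution ((E OR v) AND (E OR NOT v) = E) then absorption (E AND (E OR v) = E):
= ((d XOR c) XOR e)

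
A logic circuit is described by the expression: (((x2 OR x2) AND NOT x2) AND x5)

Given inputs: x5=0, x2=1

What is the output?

Substituting: (((1 OR 1) AND NOT 1) AND 0)
= 0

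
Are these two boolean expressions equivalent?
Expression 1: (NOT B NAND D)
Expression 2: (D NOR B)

No. Counterexample: with D=0, B=1, Expression 1 = 1 but Expression 2 = 0.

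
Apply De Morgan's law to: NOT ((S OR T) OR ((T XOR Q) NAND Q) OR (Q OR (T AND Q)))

NOT (S OR T) AND NOT ((T XOR Q) NAND Q) AND NOT (Q OR (T AND Q))
De Morgan's: NOT(OR of terms) = AND of negations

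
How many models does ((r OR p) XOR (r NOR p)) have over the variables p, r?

Satisfying assignments: (0,0), (0,1), (1,0), (1,1)
Count: 4 out of 4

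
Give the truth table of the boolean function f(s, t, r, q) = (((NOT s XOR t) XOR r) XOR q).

s | t | r | q | Output
----------------------
0 | 0 | 0 | 0 | 1
0 | 0 | 0 | 1 | 0
0 | 0 | 1 | 0 | 0
0 | 0 | 1 | 1 | 1
0 | 1 | 0 | 0 | 0
0 | 1 | 0 | 1 | 1
0 | 1 | 1 | 0 | 1
0 | 1 | 1 | 1 | 0
1 | 0 | 0 | 0 | 0
1 | 0 | 0 | 1 | 1
1 | 0 | 1 | 0 | 1
1 | 0 | 1 | 1 | 0
1 | 1 | 0 | 0 | 1
1 | 1 | 0 | 1 | 0
1 | 1 | 1 | 0 | 0
1 | 1 | 1 | 1 | 1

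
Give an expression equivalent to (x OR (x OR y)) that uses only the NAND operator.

((x NAND x) NAND (((x NAND x) NAND (y NAND y)) NAND ((x NAND x) NAND (y NAND y))))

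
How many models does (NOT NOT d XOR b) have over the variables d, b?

Satisfying assignments: (0,1), (1,0)
Count: 2 out of 4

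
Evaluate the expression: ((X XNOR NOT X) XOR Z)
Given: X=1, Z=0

Substituting: ((1 XNOR NOT 1) XOR 0)
= 0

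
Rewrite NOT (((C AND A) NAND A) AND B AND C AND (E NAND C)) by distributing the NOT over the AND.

NOT ((C AND A) NAND A) OR NOT B OR NOT C OR NOT (E NAND C)
De Morgan's: NOT(AND of terms) = OR of negations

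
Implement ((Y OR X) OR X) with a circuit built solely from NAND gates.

((((Y NAND Y) NAND (X NAND X)) NAND ((Y NAND Y) NAND (X NAND X))) NAND (X NAND X))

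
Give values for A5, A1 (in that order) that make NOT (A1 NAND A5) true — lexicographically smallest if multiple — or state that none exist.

A5=1, A1=1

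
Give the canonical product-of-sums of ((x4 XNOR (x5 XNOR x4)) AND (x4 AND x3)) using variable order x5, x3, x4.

ΠM(0, 1, 2, 3, 4, 5, 6) = (x5 OR x3 OR x4) AND (x5 OR x3 OR NOT x4) AND (x5 OR NOT x3 OR x4) AND (x5 OR NOT x3 OR NOT x4) AND (NOT x5 OR x3 OR x4) AND (NOT x5 OR x3 OR NOT x4) AND (NOT x5 OR NOT x3 OR x4)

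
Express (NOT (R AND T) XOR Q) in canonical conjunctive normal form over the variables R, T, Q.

(R OR T OR NOT Q) AND (R OR NOT T OR NOT Q) AND (NOT R OR T OR NOT Q) AND (NOT R OR NOT T OR Q)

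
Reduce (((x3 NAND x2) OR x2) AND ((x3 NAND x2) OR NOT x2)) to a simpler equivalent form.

By distribution ((E OR v) AND (E OR NOT v) = E):
= (x3 NAND x2)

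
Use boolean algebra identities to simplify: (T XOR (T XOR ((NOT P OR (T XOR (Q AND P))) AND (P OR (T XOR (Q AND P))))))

By XOR self-cancellation ((E XOR v) XOR v = E) then distribution ((E OR v) AND (E OR NOT v) = E):
= (T XOR (Q AND P))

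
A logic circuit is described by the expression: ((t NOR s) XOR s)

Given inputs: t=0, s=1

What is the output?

Substituting: ((0 NOR 1) XOR 1)
= 1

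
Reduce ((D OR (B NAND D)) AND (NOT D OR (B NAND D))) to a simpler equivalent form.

By distribution ((E OR v) AND (E OR NOT v) = E):
= (B NAND D)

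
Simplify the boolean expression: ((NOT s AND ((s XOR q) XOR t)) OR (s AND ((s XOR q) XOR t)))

By distribution ((E AND v) OR (E AND NOT v) = E):
= ((s XOR q) XOR t)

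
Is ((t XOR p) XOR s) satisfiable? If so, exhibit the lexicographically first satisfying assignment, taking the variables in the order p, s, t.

p=0, s=0, t=1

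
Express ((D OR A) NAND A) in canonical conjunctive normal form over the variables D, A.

(D OR NOT A) AND (NOT D OR NOT A)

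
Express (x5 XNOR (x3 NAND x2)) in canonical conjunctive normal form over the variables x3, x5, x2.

(x3 OR x5 OR x2) AND (x3 OR x5 OR NOT x2) AND (NOT x3 OR x5 OR x2) AND (NOT x3 OR NOT x5 OR NOT x2)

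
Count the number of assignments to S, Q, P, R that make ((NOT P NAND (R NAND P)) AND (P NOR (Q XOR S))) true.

No assignment satisfies the expression.
Count: 0 out of 16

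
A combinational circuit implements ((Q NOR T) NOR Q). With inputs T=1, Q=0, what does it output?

Substituting: ((0 NOR 1) NOR 0)
= 1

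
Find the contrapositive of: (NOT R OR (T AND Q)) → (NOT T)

Contrapositive: T → NOT (NOT R OR (T AND Q))
Note: A statement and its contrapositive are logically equivalent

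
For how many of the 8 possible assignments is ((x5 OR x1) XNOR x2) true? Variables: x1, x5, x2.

Satisfying assignments: (0,0,0), (0,1,1), (1,0,1), (1,1,1)
Count: 4 out of 8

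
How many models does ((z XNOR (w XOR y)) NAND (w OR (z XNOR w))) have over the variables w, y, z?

Satisfying assignments: (0,0,1), (0,1,0), (0,1,1), (1,0,0), (1,1,1)
Count: 5 out of 8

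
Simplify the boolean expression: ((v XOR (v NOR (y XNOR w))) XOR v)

By XOR self-cancellation ((E XOR v) XOR v = E):
= (v NOR (y XNOR w))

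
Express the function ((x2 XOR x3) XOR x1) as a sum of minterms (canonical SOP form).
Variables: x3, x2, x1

Σm(1, 2, 4, 7) = (NOT x3 AND NOT x2 AND x1) OR (NOT x3 AND x2 AND NOT x1) OR (x3 AND NOT x2 AND NOT x1) OR (x3 AND x2 AND x1)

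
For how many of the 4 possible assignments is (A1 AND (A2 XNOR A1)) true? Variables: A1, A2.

Satisfying assignments: (1,1)
Count: 1 out of 4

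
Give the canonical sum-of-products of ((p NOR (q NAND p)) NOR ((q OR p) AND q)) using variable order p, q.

Σm(0, 2) = (NOT p AND NOT q) OR (p AND NOT q)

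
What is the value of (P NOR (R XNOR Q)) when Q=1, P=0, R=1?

Substituting: (0 NOR (1 XNOR 1))
= 0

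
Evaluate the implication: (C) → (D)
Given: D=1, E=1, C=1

Antecedent (C) = 1; consequent (D) = 1.
1 → 1 = 1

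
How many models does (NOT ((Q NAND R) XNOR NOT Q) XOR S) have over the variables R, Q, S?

Satisfying assignments: (0,0,1), (0,1,0), (1,0,1), (1,1,1)
Count: 4 out of 8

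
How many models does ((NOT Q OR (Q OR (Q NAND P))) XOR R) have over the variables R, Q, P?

Satisfying assignments: (0,0,0), (0,0,1), (0,1,0), (0,1,1)
Count: 4 out of 8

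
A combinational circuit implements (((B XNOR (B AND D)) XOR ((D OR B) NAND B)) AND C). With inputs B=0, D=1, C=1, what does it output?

Substituting: (((0 XNOR (0 AND 1)) XOR ((1 OR 0) NAND 0)) AND 1)
= 0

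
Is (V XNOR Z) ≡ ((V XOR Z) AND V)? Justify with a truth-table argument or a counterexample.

No. Counterexample: with Z=0, V=0, Expression 1 = 1 but Expression 2 = 0.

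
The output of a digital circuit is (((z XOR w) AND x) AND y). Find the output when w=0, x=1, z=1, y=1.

Substituting: (((1 XOR 0) AND 1) AND 1)
= 1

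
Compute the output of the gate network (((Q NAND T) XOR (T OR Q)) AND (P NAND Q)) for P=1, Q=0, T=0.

Substituting: (((0 NAND 0) XOR (0 OR 0)) AND (1 NAND 0))
= 1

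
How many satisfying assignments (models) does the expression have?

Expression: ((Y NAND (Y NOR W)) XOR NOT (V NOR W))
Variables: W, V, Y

Satisfying assignments: (0,0,0), (0,0,1)
Count: 2 out of 8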